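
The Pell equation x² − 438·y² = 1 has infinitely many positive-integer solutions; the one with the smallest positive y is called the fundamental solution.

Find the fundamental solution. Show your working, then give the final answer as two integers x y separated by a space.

293 14

√438 = [20; 1,12,1,40, …], period ℓ=4 (even) → k=3
step 0: (20, 1)  from 20·(1,0) + (0,1)
step 1: (21, 1)  from 1·(20,1) + (1,0)
step 2: (272, 13)  from 12·(21,1) + (20,1)
step 3: (293, 14)  from 1·(272,13) + (21,1)
(x₁, y₁) = (293, 14);  293² − 438·14² = 1 ✓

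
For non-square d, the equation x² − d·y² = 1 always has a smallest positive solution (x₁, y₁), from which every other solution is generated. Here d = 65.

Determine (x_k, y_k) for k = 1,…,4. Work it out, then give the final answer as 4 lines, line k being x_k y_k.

129 16
33281 4128
8586369 1065008
2215249921 274767936

d=65: √d = [8; 16] (ℓ=1, odd), read p_1/q_1
k=0  a_k=8  p_k/q_k = 8/1
k=1  a_k=16  p_k/q_k = 129/16
fundamental: x₁=129, y₁=16  (since 16641 − 65·256 = 1)
(x_2, y_2) = (129·129 + 65·16·16, 129·16 + 16·129) = (33281, 4128)
(x_3, y_3) = (129·33281 + 65·16·4128, 129·4128 + 16·33281) = (8586369, 1065008)
(x_4, y_4) = (129·8586369 + 65·16·1065008, 129·1065008 + 16·8586369) = (2215249921, 274767936)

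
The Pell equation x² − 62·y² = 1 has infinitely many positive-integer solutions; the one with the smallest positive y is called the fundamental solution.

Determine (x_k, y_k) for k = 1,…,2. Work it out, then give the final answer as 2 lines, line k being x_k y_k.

√62 → a₀=7, period (1,6,1,14); ℓ=4 even so k=3
k=0  a_k=7  p_k/q_k = 7/1
…
k=2  a_k=6  p_k/q_k = 55/7
k=3  a_k=1  p_k/q_k = 63/8
fundamental: x₁=63, y₁=8  (since 3969 − 62·64 = 1)
(63+8√62)^2 = 7937 + 1008√62

63 8
7937 1008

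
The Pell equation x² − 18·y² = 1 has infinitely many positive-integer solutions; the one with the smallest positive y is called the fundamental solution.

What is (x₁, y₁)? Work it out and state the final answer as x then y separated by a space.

17 4

√18 = [4; 4,8, …], period ℓ=2 (even) → k=1
step 0: (4, 1)  from 4·(1,0) + (0,1)
step 1: (17, 4)  from 4·(4,1) + (1,0)
(x₁, y₁) = (17, 4);  17² − 18·4² = 1 ✓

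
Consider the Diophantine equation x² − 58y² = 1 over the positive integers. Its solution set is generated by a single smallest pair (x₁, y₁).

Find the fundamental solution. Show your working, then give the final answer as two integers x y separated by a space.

√58 → a₀=7, period (1,1,1,1,1,1,14); ℓ=7 odd so k=13
i=0: a=7 ⇒ p=7, q=1
i=1: a=1 ⇒ p=8, q=1
…
i=3: a=1 ⇒ p=23, q=3
i=4: a=1 ⇒ p=38, q=5
…
i=6: a=1 ⇒ p=99, q=13
…
i=8: a=1 ⇒ p=1546, q=203
i=9: a=1 ⇒ p=2993, q=393
i=10: a=1 ⇒ p=4539, q=596
…
i=12: a=1 ⇒ p=12071, q=1585
i=13: a=1 ⇒ p=19603, q=2574
fundamental: x₁=19603, y₁=2574  (since 384277609 − 58·6625476 = 1)

19603 2574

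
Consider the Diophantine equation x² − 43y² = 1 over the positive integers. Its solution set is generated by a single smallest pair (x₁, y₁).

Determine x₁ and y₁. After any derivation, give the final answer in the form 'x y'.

√43 → a₀=6, period (1,1,3,1,5,1,3,1,1,12); ℓ=10 even so k=9
i=0: a=6 ⇒ p=6, q=1
…
i=2: a=1 ⇒ p=13, q=2
i=3: a=3 ⇒ p=46, q=7
i=4: a=1 ⇒ p=59, q=9
i=5: a=5 ⇒ p=341, q=52
i=6: a=1 ⇒ p=400, q=61
…
i=8: a=1 ⇒ p=1941, q=296
i=9: a=1 ⇒ p=3482, q=531
→ (3482, 531).  Check: 3482²=12124324, 43·531²=12124323, difference 1.

3482 531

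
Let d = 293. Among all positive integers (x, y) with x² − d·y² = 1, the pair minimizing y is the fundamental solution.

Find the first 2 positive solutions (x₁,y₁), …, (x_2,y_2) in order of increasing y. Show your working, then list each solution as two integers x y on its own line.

√293 → a₀=17, period (8,1,1,8,34); ℓ=5 odd so k=9
step 0: (17, 1)  from 17·(1,0) + (0,1)
step 1: (137, 8)  from 8·(17,1) + (1,0)
step 2: (154, 9)  from 1·(137,8) + (17,1)
…
step 4: (2482, 145)  from 8·(291,17) + (154,9)
step 5: (84679, 4947)  from 34·(2482,145) + (291,17)
…
step 8: (1444507, 84389)  from 1·(764593,44668) + (679914,39721)
step 9: (12320649, 719780)  from 8·(1444507,84389) + (764593,44668)
→ (12320649, 719780).  Check: 12320649²=151798391781201, 293·719780²=151798391781200, difference 1.
n=2: (12320649,719780)∘(12320649,719780) = (12320649·12320649+293·719780·719780, 12320649·719780+719780·12320649) = (303596783562401,17736313474440)

12320649 719780
303596783562401 17736313474440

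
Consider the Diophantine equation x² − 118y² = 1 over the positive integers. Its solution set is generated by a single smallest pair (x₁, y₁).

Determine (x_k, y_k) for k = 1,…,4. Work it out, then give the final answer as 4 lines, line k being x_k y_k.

√118 = [10; 1,6,3,2,10,2,3,6,1,20, …], period ℓ=10 (even) → k=9
k=0  a_k=10  p_k/q_k = 10/1
k=1  a_k=1  p_k/q_k = 11/1
…
k=3  a_k=3  p_k/q_k = 239/22
k=4  a_k=2  p_k/q_k = 554/51
k=5  a_k=10  p_k/q_k = 5779/532
…
k=8  a_k=6  p_k/q_k = 264802/24377
k=9  a_k=1  p_k/q_k = 306917/28254
(x₁, y₁) = (306917, 28254);  306917² − 118·28254² = 1 ✓
(x_2, y_2) = (306917·306917 + 118·28254·28254, 306917·28254 + 28254·306917) = (188396089777, 17343265836)
(x_3, y_3) = (306917·188396089777 + 118·28254·17343265836, 306917·17343265836 + 28254·188396089777) = (115643925371868101, 10645886241146970)
(x_4, y_4) = (306917·115643925371868101 + 118·28254·10645886241146970, 306917·10645886241146970 + 28254·115643925371868101) = (70986173286526887819457, 6534806934930865917144)

306917 28254
188396089777 17343265836
115643925371868101 10645886241146970
70986173286526887819457 6534806934930865917144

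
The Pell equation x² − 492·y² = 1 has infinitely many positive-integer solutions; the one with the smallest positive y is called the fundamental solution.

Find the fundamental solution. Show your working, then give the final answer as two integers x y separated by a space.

√492 = [22; 5,1,1,10,1,1,5,44, …], period ℓ=8 (even) → k=7
a_0=22:  p_0=22·1+0=22,  q_0=22·0+1=1
a_1=5:  p_1=5·22+1=111,  q_1=5·1+0=5
a_2=1:  p_2=1·111+22=133,  q_2=1·5+1=6
…
a_4=10:  p_4=10·244+133=2573,  q_4=10·11+6=116
a_5=1:  p_5=1·2573+244=2817,  q_5=1·116+11=127
a_6=1:  p_6=1·2817+2573=5390,  q_6=1·127+116=243
a_7=5:  p_7=5·5390+2817=29767,  q_7=5·243+127=1342
(x₁, y₁) = (29767, 1342);  29767² − 492·1342² = 1 ✓

29767 1342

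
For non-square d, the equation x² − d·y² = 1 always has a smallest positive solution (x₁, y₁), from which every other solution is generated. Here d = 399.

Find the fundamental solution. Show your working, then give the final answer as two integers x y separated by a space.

20 1

d=399: √d = [19; 1,38] (ℓ=2, even), read p_1/q_1
step 0: (19, 1)  from 19·(1,0) + (0,1)
step 1: (20, 1)  from 1·(19,1) + (1,0)
(x₁, y₁) = (20, 1);  20² − 399·1² = 1 ✓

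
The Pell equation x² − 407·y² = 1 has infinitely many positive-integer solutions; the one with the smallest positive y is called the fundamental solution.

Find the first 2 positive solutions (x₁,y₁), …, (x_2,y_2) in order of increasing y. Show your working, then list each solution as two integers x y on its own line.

2663 132
14183137 703032

d=407: √d = [20; 5,1,2,1,5,40] (ℓ=6, even), read p_5/q_5
a_0=20:  p_0=20·1+0=20,  q_0=20·0+1=1
a_1=5:  p_1=5·20+1=101,  q_1=5·1+0=5
…
a_3=2:  p_3=2·121+101=343,  q_3=2·6+5=17
a_4=1:  p_4=1·343+121=464,  q_4=1·17+6=23
a_5=5:  p_5=5·464+343=2663,  q_5=5·23+17=132
→ (2663, 132).  Check: 2663²=7091569, 407·132²=7091568, difference 1.
n=2: (2663,132)∘(2663,132) = (2663·2663+407·132·132, 2663·132+132·2663) = (14183137,703032)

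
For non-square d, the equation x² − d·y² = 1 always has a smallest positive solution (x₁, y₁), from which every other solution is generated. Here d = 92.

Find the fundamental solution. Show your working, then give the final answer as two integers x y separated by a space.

1151 120

d=92: √d = [9; 1,1,2,4,2,1,1,18] (ℓ=8, even), read p_7/q_7
i=0: a=9 ⇒ p=9, q=1
i=1: a=1 ⇒ p=10, q=1
i=2: a=1 ⇒ p=19, q=2
…
i=5: a=2 ⇒ p=470, q=49
i=6: a=1 ⇒ p=681, q=71
i=7: a=1 ⇒ p=1151, q=120
fundamental: x₁=1151, y₁=120  (since 1324801 − 92·14400 = 1)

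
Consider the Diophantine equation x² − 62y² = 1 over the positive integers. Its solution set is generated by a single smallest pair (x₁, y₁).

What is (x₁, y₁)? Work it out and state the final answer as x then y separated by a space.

d=62: √d = [7; 1,6,1,14] (ℓ=4, even), read p_3/q_3
k=0  a_k=7  p_k/q_k = 7/1
k=1  a_k=1  p_k/q_k = 8/1
k=2  a_k=6  p_k/q_k = 55/7
k=3  a_k=1  p_k/q_k = 63/8
(x₁, y₁) = (63, 8);  63² − 62·8² = 1 ✓

63 8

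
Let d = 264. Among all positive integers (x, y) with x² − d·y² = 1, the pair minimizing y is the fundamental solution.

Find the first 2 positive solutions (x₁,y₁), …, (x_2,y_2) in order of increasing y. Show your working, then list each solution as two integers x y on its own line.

√264 = [16; 4,32, …], period ℓ=2 (even) → k=1
i=0: a=16 ⇒ p=16, q=1
i=1: a=4 ⇒ p=65, q=4
fundamental: x₁=65, y₁=4  (since 4225 − 264·16 = 1)
k=2:  x_2 = 65·65+264·4·4 = 8449,  y_2 = 65·4+4·65 = 520

65 4
8449 520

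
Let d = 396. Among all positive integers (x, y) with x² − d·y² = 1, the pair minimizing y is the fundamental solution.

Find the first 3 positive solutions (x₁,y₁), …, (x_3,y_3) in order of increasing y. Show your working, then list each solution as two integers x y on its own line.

199 10
79201 3980
31521799 1584030

√396 → a₀=19, period (1,8,1,38); ℓ=4 even so k=3
step 0: (19, 1)  from 19·(1,0) + (0,1)
step 1: (20, 1)  from 1·(19,1) + (1,0)
step 2: (179, 9)  from 8·(20,1) + (19,1)
step 3: (199, 10)  from 1·(179,9) + (20,1)
fundamental: x₁=199, y₁=10  (since 39601 − 396·100 = 1)
n=2: (199,10)∘(199,10) = (199·199+396·10·10, 199·10+10·199) = (79201,3980)
n=3: (79201,3980)∘(199,10) = (199·79201+396·10·3980, 199·3980+10·79201) = (31521799,1584030)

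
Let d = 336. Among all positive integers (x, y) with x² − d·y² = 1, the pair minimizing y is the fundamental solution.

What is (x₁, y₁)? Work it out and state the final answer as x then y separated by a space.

55 3

√336 → a₀=18, period (3,36); ℓ=2 even so k=1
step 0: (18, 1)  from 18·(1,0) + (0,1)
step 1: (55, 3)  from 3·(18,1) + (1,0)
fundamental: x₁=55, y₁=3  (since 3025 − 336·9 = 1)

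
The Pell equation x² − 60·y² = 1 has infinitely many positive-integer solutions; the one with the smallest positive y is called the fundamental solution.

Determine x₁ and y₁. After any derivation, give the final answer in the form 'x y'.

31 4

[7; 1,2,1,14] for √60; ℓ=4 ⇒ convergent index 3
a_0=7:  p_0=7·1+0=7,  q_0=7·0+1=1
a_1=1:  p_1=1·7+1=8,  q_1=1·1+0=1
a_2=2:  p_2=2·8+7=23,  q_2=2·1+1=3
a_3=1:  p_3=1·23+8=31,  q_3=1·3+1=4
(x₁, y₁) = (31, 4);  31² − 60·4² = 1 ✓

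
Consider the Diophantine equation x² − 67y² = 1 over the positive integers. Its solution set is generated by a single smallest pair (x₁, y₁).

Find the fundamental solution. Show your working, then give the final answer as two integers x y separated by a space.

48842 5967

√67 → a₀=8, period (5,2,1,1,7,1,1,2,5,16); ℓ=10 even so k=9
step 0: (8, 1)  from 8·(1,0) + (0,1)
step 1: (41, 5)  from 5·(8,1) + (1,0)
…
step 3: (131, 16)  from 1·(90,11) + (41,5)
…
step 8: (9053, 1106)  from 2·(3577,437) + (1899,232)
step 9: (48842, 5967)  from 5·(9053,1106) + (3577,437)
fundamental: x₁=48842, y₁=5967  (since 2385540964 − 67·35605089 = 1)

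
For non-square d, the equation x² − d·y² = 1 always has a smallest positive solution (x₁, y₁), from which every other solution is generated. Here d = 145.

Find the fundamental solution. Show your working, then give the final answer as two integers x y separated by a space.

289 24

d=145: √d = [12; 24] (ℓ=1, odd), read p_1/q_1
step 0: (12, 1)  from 12·(1,0) + (0,1)
step 1: (289, 24)  from 24·(12,1) + (1,0)
(x₁, y₁) = (289, 24);  289² − 145·24² = 1 ✓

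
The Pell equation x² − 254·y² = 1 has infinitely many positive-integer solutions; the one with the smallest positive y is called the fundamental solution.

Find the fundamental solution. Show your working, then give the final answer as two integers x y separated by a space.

√254 = [15; 1,14,1,30, …], period ℓ=4 (even) → k=3
a_0=15:  p_0=15·1+0=15,  q_0=15·0+1=1
…
a_2=14:  p_2=14·16+15=239,  q_2=14·1+1=15
a_3=1:  p_3=1·239+16=255,  q_3=1·15+1=16
→ (255, 16).  Check: 255²=65025, 254·16²=65024, difference 1.

255 16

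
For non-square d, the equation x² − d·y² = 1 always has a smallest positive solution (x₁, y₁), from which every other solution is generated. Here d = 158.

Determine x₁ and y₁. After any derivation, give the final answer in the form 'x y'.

√158 = [12; 1,1,3,12,3,1,1,24, …], period ℓ=8 (even) → k=7
step 0: (12, 1)  from 12·(1,0) + (0,1)
…
step 2: (25, 2)  from 1·(13,1) + (12,1)
…
step 4: (1081, 86)  from 12·(88,7) + (25,2)
…
step 6: (4412, 351)  from 1·(3331,265) + (1081,86)
step 7: (7743, 616)  from 1·(4412,351) + (3331,265)
fundamental: x₁=7743, y₁=616  (since 59954049 − 158·379456 = 1)

7743 616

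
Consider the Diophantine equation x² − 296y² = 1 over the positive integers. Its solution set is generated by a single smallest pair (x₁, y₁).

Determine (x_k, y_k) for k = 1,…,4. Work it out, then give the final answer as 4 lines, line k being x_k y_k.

3699 215
27365201 1590570
202447753299 11767036645
1497708451540801 87052535509140

√296 = [17; 4,1,7,1,4,34, …], period ℓ=6 (even) → k=5
a_0=17:  p_0=17·1+0=17,  q_0=17·0+1=1
a_1=4:  p_1=4·17+1=69,  q_1=4·1+0=4
a_2=1:  p_2=1·69+17=86,  q_2=1·4+1=5
…
a_4=1:  p_4=1·671+86=757,  q_4=1·39+5=44
a_5=4:  p_5=4·757+671=3699,  q_5=4·44+39=215
→ (3699, 215).  Check: 3699²=13682601, 296·215²=13682600, difference 1.
(3699+215√296)^2 = 27365201 + 1590570√296
(3699+215√296)^3 = 202447753299 + 11767036645√296
(3699+215√296)^4 = 1497708451540801 + 87052535509140√296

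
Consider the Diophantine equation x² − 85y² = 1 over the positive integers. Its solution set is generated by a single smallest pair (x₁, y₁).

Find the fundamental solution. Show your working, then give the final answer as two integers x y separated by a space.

√85 → a₀=9, period (4,1,1,4,18); ℓ=5 odd so k=9
a_0=9:  p_0=9·1+0=9,  q_0=9·0+1=1
…
a_2=1:  p_2=1·37+9=46,  q_2=1·4+1=5
a_3=1:  p_3=1·46+37=83,  q_3=1·5+4=9
a_4=4:  p_4=4·83+46=378,  q_4=4·9+5=41
a_5=18:  p_5=18·378+83=6887,  q_5=18·41+9=747
a_6=4:  p_6=4·6887+378=27926,  q_6=4·747+41=3029
a_7=1:  p_7=1·27926+6887=34813,  q_7=1·3029+747=3776
a_8=1:  p_8=1·34813+27926=62739,  q_8=1·3776+3029=6805
a_9=4:  p_9=4·62739+34813=285769,  q_9=4·6805+3776=30996
(x₁, y₁) = (285769, 30996);  285769² − 85·30996² = 1 ✓

285769 30996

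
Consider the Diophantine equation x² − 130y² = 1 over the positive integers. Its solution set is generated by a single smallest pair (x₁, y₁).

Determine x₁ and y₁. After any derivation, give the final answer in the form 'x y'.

[11; 2,2,22] for √130; ℓ=3 ⇒ convergent index 5
a_0=11:  p_0=11·1+0=11,  q_0=11·0+1=1
…
a_2=2:  p_2=2·23+11=57,  q_2=2·2+1=5
a_3=22:  p_3=22·57+23=1277,  q_3=22·5+2=112
a_4=2:  p_4=2·1277+57=2611,  q_4=2·112+5=229
a_5=2:  p_5=2·2611+1277=6499,  q_5=2·229+112=570
→ (6499, 570).  Check: 6499²=42237001, 130·570²=42237000, difference 1.

6499 570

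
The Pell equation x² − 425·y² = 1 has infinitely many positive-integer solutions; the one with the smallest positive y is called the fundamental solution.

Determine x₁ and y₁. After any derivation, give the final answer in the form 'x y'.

143649 6968

[20; 1,1,1,1,1,1,40] for √425; ℓ=7 ⇒ convergent index 13
step 0: (20, 1)  from 20·(1,0) + (0,1)
…
step 12: (88420, 4289)  from 1·(55229,2679) + (33191,1610)
step 13: (143649, 6968)  from 1·(88420,4289) + (55229,2679)
→ (143649, 6968).  Check: 143649²=20635035201, 425·6968²=20635035200, difference 1.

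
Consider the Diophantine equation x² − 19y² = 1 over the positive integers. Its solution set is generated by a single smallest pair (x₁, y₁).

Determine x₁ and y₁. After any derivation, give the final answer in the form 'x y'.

√19 = [4; 2,1,3,1,2,8, …], period ℓ=6 (even) → k=5
k=0  a_k=4  p_k/q_k = 4/1
…
k=4  a_k=1  p_k/q_k = 61/14
k=5  a_k=2  p_k/q_k = 170/39
fundamental: x₁=170, y₁=39  (since 28900 − 19·1521 = 1)

170 39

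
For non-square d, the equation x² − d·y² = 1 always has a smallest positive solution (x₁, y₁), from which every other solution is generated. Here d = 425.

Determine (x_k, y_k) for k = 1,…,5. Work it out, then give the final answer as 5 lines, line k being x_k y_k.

√425 → a₀=20, period (1,1,1,1,1,1,40); ℓ=7 odd so k=13
i=0: a=20 ⇒ p=20, q=1
i=1: a=1 ⇒ p=21, q=1
…
i=4: a=1 ⇒ p=103, q=5
i=5: a=1 ⇒ p=165, q=8
…
i=8: a=1 ⇒ p=11153, q=541
i=9: a=1 ⇒ p=22038, q=1069
i=10: a=1 ⇒ p=33191, q=1610
i=11: a=1 ⇒ p=55229, q=2679
i=12: a=1 ⇒ p=88420, q=4289
i=13: a=1 ⇒ p=143649, q=6968
(x₁, y₁) = (143649, 6968);  143649² − 425·6968² = 1 ✓
(143649+6968√425)^2 = 41270070401 + 2001892464√425
(143649+6968√425)^3 = 11856808685922849 + 575139701115304√425
(143649+6968√425)^4 = 3406437421806992601601 + 165236485849022716128√425
(143649+6968√425)^5 = 978662658398448551768841249 + 47472111910877388597026840√425

143649 6968
41270070401 2001892464
11856808685922849 575139701115304
3406437421806992601601 165236485849022716128
978662658398448551768841249 47472111910877388597026840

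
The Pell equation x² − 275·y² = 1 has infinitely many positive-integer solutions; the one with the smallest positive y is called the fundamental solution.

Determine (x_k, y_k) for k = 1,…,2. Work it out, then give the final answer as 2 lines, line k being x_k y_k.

√275 = [16; 1,1,2,1,1,32, …], period ℓ=6 (even) → k=5
k=0  a_k=16  p_k/q_k = 16/1
k=1  a_k=1  p_k/q_k = 17/1
k=2  a_k=1  p_k/q_k = 33/2
k=3  a_k=2  p_k/q_k = 83/5
k=4  a_k=1  p_k/q_k = 116/7
k=5  a_k=1  p_k/q_k = 199/12
fundamental: x₁=199, y₁=12  (since 39601 − 275·144 = 1)
n=2: (199,12)∘(199,12) = (199·199+275·12·12, 199·12+12·199) = (79201,4776)

199 12
79201 4776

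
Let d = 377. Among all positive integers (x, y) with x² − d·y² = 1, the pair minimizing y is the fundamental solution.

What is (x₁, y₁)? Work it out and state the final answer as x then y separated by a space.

√377 = [19; 2,2,2,38, …], period ℓ=4 (even) → k=3
step 0: (19, 1)  from 19·(1,0) + (0,1)
…
step 2: (97, 5)  from 2·(39,2) + (19,1)
step 3: (233, 12)  from 2·(97,5) + (39,2)
(x₁, y₁) = (233, 12);  233² − 377·12² = 1 ✓

233 12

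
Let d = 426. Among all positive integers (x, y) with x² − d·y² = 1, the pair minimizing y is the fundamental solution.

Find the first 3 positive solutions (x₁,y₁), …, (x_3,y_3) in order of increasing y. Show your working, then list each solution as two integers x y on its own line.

d=426: √d = [20; 1,1,1,3,2,6,2,3,1,1,1,40] (ℓ=12, even), read p_11/q_11
k=0  a_k=20  p_k/q_k = 20/1
…
k=3  a_k=1  p_k/q_k = 62/3
k=4  a_k=3  p_k/q_k = 227/11
k=5  a_k=2  p_k/q_k = 516/25
…
k=7  a_k=2  p_k/q_k = 7162/347
…
k=10  a_k=1  p_k/q_k = 56780/2751
k=11  a_k=1  p_k/q_k = 88751/4300
→ (88751, 4300).  Check: 88751²=7876740001, 426·4300²=7876740000, difference 1.
k=2:  x_2 = 88751·88751+426·4300·4300 = 15753480001,  y_2 = 88751·4300+4300·88751 = 763258600
k=3:  x_3 = 88751·15753480001+426·4300·763258600 = 2796274207048751,  y_3 = 88751·763258600+4300·15753480001 = 135479928012900

88751 4300
15753480001 763258600
2796274207048751 135479928012900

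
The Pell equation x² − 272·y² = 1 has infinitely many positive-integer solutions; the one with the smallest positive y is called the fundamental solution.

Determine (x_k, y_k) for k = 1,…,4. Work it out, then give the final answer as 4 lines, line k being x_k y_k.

√272 = [16; 2,32, …], period ℓ=2 (even) → k=1
step 0: (16, 1)  from 16·(1,0) + (0,1)
step 1: (33, 2)  from 2·(16,1) + (1,0)
fundamental: x₁=33, y₁=2  (since 1089 − 272·4 = 1)
n=2: (33,2)∘(33,2) = (33·33+272·2·2, 33·2+2·33) = (2177,132)
n=3: (2177,132)∘(33,2) = (33·2177+272·2·132, 33·132+2·2177) = (143649,8710)
n=4: (143649,8710)∘(33,2) = (33·143649+272·2·8710, 33·8710+2·143649) = (9478657,574728)

33 2
2177 132
143649 8710
9478657 574728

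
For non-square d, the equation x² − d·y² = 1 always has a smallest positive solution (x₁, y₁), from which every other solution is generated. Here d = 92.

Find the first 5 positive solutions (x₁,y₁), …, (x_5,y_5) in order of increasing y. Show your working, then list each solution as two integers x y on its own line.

1151 120
2649601 276240
6099380351 635904360
14040770918401 1463851560480
32321848554778751 3369785656320600

√92 = [9; 1,1,2,4,2,1,1,18, …], period ℓ=8 (even) → k=7
step 0: (9, 1)  from 9·(1,0) + (0,1)
step 1: (10, 1)  from 1·(9,1) + (1,0)
step 2: (19, 2)  from 1·(10,1) + (9,1)
step 3: (48, 5)  from 2·(19,2) + (10,1)
step 4: (211, 22)  from 4·(48,5) + (19,2)
step 5: (470, 49)  from 2·(211,22) + (48,5)
step 6: (681, 71)  from 1·(470,49) + (211,22)
step 7: (1151, 120)  from 1·(681,71) + (470,49)
fundamental: x₁=1151, y₁=120  (since 1324801 − 92·14400 = 1)
n=2: (1151,120)∘(1151,120) = (1151·1151+92·120·120, 1151·120+120·1151) = (2649601,276240)
n=3: (2649601,276240)∘(1151,120) = (1151·2649601+92·120·276240, 1151·276240+120·2649601) = (6099380351,635904360)
n=4: (6099380351,635904360)∘(1151,120) = (1151·6099380351+92·120·635904360, 1151·635904360+120·6099380351) = (14040770918401,1463851560480)
n=5: (14040770918401,1463851560480)∘(1151,120) = (1151·14040770918401+92·120·1463851560480, 1151·1463851560480+120·14040770918401) = (32321848554778751,3369785656320600)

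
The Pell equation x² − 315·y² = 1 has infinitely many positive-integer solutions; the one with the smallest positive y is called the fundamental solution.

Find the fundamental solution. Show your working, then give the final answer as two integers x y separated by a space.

d=315: √d = [17; 1,2,1,34] (ℓ=4, even), read p_3/q_3
i=0: a=17 ⇒ p=17, q=1
i=1: a=1 ⇒ p=18, q=1
i=2: a=2 ⇒ p=53, q=3
i=3: a=1 ⇒ p=71, q=4
→ (71, 4).  Check: 71²=5041, 315·4²=5040, difference 1.

71 4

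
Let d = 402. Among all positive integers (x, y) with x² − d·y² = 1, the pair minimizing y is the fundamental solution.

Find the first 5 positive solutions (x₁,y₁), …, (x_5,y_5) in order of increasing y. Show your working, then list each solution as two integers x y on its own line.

401 20
321601 16040
257923601 12864060
206854406401 10316960080
165896976010001 8274189120100

√402 → a₀=20, period (20,40); ℓ=2 even so k=1
k=0  a_k=20  p_k/q_k = 20/1
k=1  a_k=20  p_k/q_k = 401/20
→ (401, 20).  Check: 401²=160801, 402·20²=160800, difference 1.
n=2: (401,20)∘(401,20) = (401·401+402·20·20, 401·20+20·401) = (321601,16040)
n=3: (321601,16040)∘(401,20) = (401·321601+402·20·16040, 401·16040+20·321601) = (257923601,12864060)
n=4: (257923601,12864060)∘(401,20) = (401·257923601+402·20·12864060, 401·12864060+20·257923601) = (206854406401,10316960080)
n=5: (206854406401,10316960080)∘(401,20) = (401·206854406401+402·20·10316960080, 401·10316960080+20·206854406401) = (165896976010001,8274189120100)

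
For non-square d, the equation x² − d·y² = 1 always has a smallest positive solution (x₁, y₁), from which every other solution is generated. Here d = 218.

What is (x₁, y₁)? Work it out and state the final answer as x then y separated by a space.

126003 8534

d=218: √d = [14; 1,3,3,1,28] (ℓ=5, odd), read p_9/q_9
k=0  a_k=14  p_k/q_k = 14/1
k=1  a_k=1  p_k/q_k = 15/1
…
k=5  a_k=28  p_k/q_k = 7220/489
…
k=7  a_k=3  p_k/q_k = 29633/2007
k=8  a_k=3  p_k/q_k = 96370/6527
k=9  a_k=1  p_k/q_k = 126003/8534
(x₁, y₁) = (126003, 8534);  126003² − 218·8534² = 1 ✓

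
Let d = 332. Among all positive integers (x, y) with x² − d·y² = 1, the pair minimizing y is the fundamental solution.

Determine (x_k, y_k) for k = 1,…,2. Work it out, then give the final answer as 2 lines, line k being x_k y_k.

√332 → a₀=18, period (4,1,1,8,1,1,4,36); ℓ=8 even so k=7
a_0=18:  p_0=18·1+0=18,  q_0=18·0+1=1
…
a_2=1:  p_2=1·73+18=91,  q_2=1·4+1=5
a_3=1:  p_3=1·91+73=164,  q_3=1·5+4=9
…
a_5=1:  p_5=1·1403+164=1567,  q_5=1·77+9=86
a_6=1:  p_6=1·1567+1403=2970,  q_6=1·86+77=163
a_7=4:  p_7=4·2970+1567=13447,  q_7=4·163+86=738
(x₁, y₁) = (13447, 738);  13447² − 332·738² = 1 ✓
(x_2, y_2) = (13447·13447 + 332·738·738, 13447·738 + 738·13447) = (361643617, 19847772)

13447 738
361643617 19847772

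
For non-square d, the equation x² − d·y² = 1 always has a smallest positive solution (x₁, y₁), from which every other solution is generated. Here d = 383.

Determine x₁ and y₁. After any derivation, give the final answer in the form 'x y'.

[19; 1,1,3,19,3,1,1,38] for √383; ℓ=8 ⇒ convergent index 7
k=0  a_k=19  p_k/q_k = 19/1
…
k=2  a_k=1  p_k/q_k = 39/2
…
k=4  a_k=19  p_k/q_k = 2642/135
…
k=6  a_k=1  p_k/q_k = 10705/547
k=7  a_k=1  p_k/q_k = 18768/959
fundamental: x₁=18768, y₁=959  (since 352237824 − 383·919681 = 1)

18768 959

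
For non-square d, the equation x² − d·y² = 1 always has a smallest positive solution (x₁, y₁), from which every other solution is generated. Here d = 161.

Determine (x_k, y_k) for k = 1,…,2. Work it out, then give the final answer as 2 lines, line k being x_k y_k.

[12; 1,2,4,1,2,1,4,2,1,24] for √161; ℓ=10 ⇒ convergent index 9
k=0  a_k=12  p_k/q_k = 12/1
k=1  a_k=1  p_k/q_k = 13/1
…
k=4  a_k=1  p_k/q_k = 203/16
k=5  a_k=2  p_k/q_k = 571/45
k=6  a_k=1  p_k/q_k = 774/61
…
k=8  a_k=2  p_k/q_k = 8108/639
k=9  a_k=1  p_k/q_k = 11775/928
→ (11775, 928).  Check: 11775²=138650625, 161·928²=138650624, difference 1.
(x_2, y_2) = (11775·11775 + 161·928·928, 11775·928 + 928·11775) = (277301249, 21854400)

11775 928
277301249 21854400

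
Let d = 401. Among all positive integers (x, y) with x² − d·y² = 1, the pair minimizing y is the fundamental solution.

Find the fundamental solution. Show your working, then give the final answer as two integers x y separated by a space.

801 40

√401 → a₀=20, period (40); ℓ=1 odd so k=1
step 0: (20, 1)  from 20·(1,0) + (0,1)
step 1: (801, 40)  from 40·(20,1) + (1,0)
(x₁, y₁) = (801, 40);  801² − 401·40² = 1 ✓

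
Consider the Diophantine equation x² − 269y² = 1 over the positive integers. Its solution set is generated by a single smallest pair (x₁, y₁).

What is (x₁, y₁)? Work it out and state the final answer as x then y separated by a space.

13449 820

√269 → a₀=16, period (2,2,32); ℓ=3 odd so k=5
step 0: (16, 1)  from 16·(1,0) + (0,1)
step 1: (33, 2)  from 2·(16,1) + (1,0)
…
step 3: (2657, 162)  from 32·(82,5) + (33,2)
step 4: (5396, 329)  from 2·(2657,162) + (82,5)
step 5: (13449, 820)  from 2·(5396,329) + (2657,162)
(x₁, y₁) = (13449, 820);  13449² − 269·820² = 1 ✓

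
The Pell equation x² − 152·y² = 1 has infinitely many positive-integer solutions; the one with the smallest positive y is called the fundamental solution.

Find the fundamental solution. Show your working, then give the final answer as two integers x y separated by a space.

37 3

√152 = [12; 3,24, …], period ℓ=2 (even) → k=1
a_0=12:  p_0=12·1+0=12,  q_0=12·0+1=1
a_1=3:  p_1=3·12+1=37,  q_1=3·1+0=3
(x₁, y₁) = (37, 3);  37² − 152·3² = 1 ✓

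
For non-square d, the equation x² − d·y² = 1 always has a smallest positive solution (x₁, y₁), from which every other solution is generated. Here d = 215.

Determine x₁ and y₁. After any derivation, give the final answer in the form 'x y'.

[14; 1,1,1,28] for √215; ℓ=4 ⇒ convergent index 3
i=0: a=14 ⇒ p=14, q=1
i=1: a=1 ⇒ p=15, q=1
i=2: a=1 ⇒ p=29, q=2
i=3: a=1 ⇒ p=44, q=3
(x₁, y₁) = (44, 3);  44² − 215·3² = 1 ✓

44 3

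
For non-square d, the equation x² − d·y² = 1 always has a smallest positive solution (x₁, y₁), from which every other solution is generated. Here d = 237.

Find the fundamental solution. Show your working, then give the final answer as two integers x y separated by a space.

228151 14820

d=237: √d = [15; 2,1,1,7,10,7,1,1,2,30] (ℓ=10, even), read p_9/q_9
i=0: a=15 ⇒ p=15, q=1
i=1: a=2 ⇒ p=31, q=2
i=2: a=1 ⇒ p=46, q=3
i=3: a=1 ⇒ p=77, q=5
…
i=6: a=7 ⇒ p=42074, q=2733
…
i=8: a=1 ⇒ p=90075, q=5851
i=9: a=2 ⇒ p=228151, q=14820
→ (228151, 14820).  Check: 228151²=52052878801, 237·14820²=52052878800, difference 1.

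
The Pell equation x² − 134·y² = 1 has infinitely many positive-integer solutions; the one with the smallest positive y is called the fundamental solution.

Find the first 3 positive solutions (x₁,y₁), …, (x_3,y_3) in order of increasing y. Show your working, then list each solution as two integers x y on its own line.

[11; 1,1,2,1,3,…,1,1,22] for √134; ℓ=14 ⇒ convergent index 13
a_0=11:  p_0=11·1+0=11,  q_0=11·0+1=1
a_1=1:  p_1=1·11+1=12,  q_1=1·1+0=1
a_2=1:  p_2=1·12+11=23,  q_2=1·1+1=2
a_3=2:  p_3=2·23+12=58,  q_3=2·2+1=5
…
a_5=3:  p_5=3·81+58=301,  q_5=3·7+5=26
a_6=1:  p_6=1·301+81=382,  q_6=1·26+7=33
a_7=10:  p_7=10·382+301=4121,  q_7=10·33+26=356
a_8=1:  p_8=1·4121+382=4503,  q_8=1·356+33=389
a_9=3:  p_9=3·4503+4121=17630,  q_9=3·389+356=1523
…
a_12=1:  p_12=1·61896+22133=84029,  q_12=1·5347+1912=7259
a_13=1:  p_13=1·84029+61896=145925,  q_13=1·7259+5347=12606
→ (145925, 12606).  Check: 145925²=21294105625, 134·12606²=21294105624, difference 1.
k=2:  x_2 = 145925·145925+134·12606·12606 = 42588211249,  y_2 = 145925·12606+12606·145925 = 3679061100
k=3:  x_3 = 145925·42588211249+134·12606·3679061100 = 12429369452874725,  y_3 = 145925·3679061100+12606·42588211249 = 1073733982022394

145925 12606
42588211249 3679061100
12429369452874725 1073733982022394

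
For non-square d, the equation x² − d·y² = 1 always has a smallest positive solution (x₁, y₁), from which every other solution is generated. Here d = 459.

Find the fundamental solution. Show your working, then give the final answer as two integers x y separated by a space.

499850 23331

√459 = [21; 2,2,1,4,21,4,1,2,2,42, …], period ℓ=10 (even) → k=9
i=0: a=21 ⇒ p=21, q=1
…
i=2: a=2 ⇒ p=107, q=5
i=3: a=1 ⇒ p=150, q=7
…
i=7: a=1 ⇒ p=75692, q=3533
i=8: a=2 ⇒ p=212079, q=9899
i=9: a=2 ⇒ p=499850, q=23331
→ (499850, 23331).  Check: 499850²=249850022500, 459·23331²=249850022499, difference 1.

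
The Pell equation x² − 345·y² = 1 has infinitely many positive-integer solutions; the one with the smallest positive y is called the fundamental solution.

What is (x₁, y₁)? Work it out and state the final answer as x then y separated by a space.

[18; 1,1,2,1,6,1,2,1,1,36] for √345; ℓ=10 ⇒ convergent index 9
i=0: a=18 ⇒ p=18, q=1
i=1: a=1 ⇒ p=19, q=1
i=2: a=1 ⇒ p=37, q=2
i=3: a=2 ⇒ p=93, q=5
i=4: a=1 ⇒ p=130, q=7
i=5: a=6 ⇒ p=873, q=47
i=6: a=1 ⇒ p=1003, q=54
i=7: a=2 ⇒ p=2879, q=155
i=8: a=1 ⇒ p=3882, q=209
i=9: a=1 ⇒ p=6761, q=364
→ (6761, 364).  Check: 6761²=45711121, 345·364²=45711120, difference 1.

6761 364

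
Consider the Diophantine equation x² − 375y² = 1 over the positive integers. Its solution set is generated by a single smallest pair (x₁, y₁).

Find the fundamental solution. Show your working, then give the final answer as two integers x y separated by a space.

15124 781

√375 = [19; 2,1,2,1,5,1,2,1,2,38, …], period ℓ=10 (even) → k=9
k=0  a_k=19  p_k/q_k = 19/1
k=1  a_k=2  p_k/q_k = 39/2
k=2  a_k=1  p_k/q_k = 58/3
k=3  a_k=2  p_k/q_k = 155/8
k=4  a_k=1  p_k/q_k = 213/11
…
k=6  a_k=1  p_k/q_k = 1433/74
…
k=8  a_k=1  p_k/q_k = 5519/285
k=9  a_k=2  p_k/q_k = 15124/781
→ (15124, 781).  Check: 15124²=228735376, 375·781²=228735375, difference 1.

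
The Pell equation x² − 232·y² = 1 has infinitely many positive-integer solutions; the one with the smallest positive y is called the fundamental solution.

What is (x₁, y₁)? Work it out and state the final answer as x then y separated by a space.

[15; 4,3,7,3,4,30] for √232; ℓ=6 ⇒ convergent index 5
a_0=15:  p_0=15·1+0=15,  q_0=15·0+1=1
a_1=4:  p_1=4·15+1=61,  q_1=4·1+0=4
a_2=3:  p_2=3·61+15=198,  q_2=3·4+1=13
a_3=7:  p_3=7·198+61=1447,  q_3=7·13+4=95
a_4=3:  p_4=3·1447+198=4539,  q_4=3·95+13=298
a_5=4:  p_5=4·4539+1447=19603,  q_5=4·298+95=1287
(x₁, y₁) = (19603, 1287);  19603² − 232·1287² = 1 ✓

19603 1287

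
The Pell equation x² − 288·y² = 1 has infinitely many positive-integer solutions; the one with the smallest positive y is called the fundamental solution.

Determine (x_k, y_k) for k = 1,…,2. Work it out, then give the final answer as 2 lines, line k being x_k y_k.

[16; 1,32] for √288; ℓ=2 ⇒ convergent index 1
i=0: a=16 ⇒ p=16, q=1
i=1: a=1 ⇒ p=17, q=1
fundamental: x₁=17, y₁=1  (since 289 − 288·1 = 1)
k=2:  x_2 = 17·17+288·1·1 = 577,  y_2 = 17·1+1·17 = 34

17 1
577 34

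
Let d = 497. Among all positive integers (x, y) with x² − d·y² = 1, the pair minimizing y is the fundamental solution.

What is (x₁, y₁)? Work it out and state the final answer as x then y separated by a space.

1201887 53912

√497 = [22; 3,2,2,5,6,5,2,2,3,44, …], period ℓ=10 (even) → k=9
k=0  a_k=22  p_k/q_k = 22/1
k=1  a_k=3  p_k/q_k = 67/3
k=2  a_k=2  p_k/q_k = 156/7
k=3  a_k=2  p_k/q_k = 379/17
k=4  a_k=5  p_k/q_k = 2051/92
k=5  a_k=6  p_k/q_k = 12685/569
…
k=8  a_k=2  p_k/q_k = 352750/15823
k=9  a_k=3  p_k/q_k = 1201887/53912
(x₁, y₁) = (1201887, 53912);  1201887² − 497·53912² = 1 ✓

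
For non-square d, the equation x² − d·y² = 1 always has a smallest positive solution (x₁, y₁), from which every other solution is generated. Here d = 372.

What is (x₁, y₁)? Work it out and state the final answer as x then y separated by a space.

12151 630

√372 → a₀=19, period (3,2,12,2,3,38); ℓ=6 even so k=5
a_0=19:  p_0=19·1+0=19,  q_0=19·0+1=1
a_1=3:  p_1=3·19+1=58,  q_1=3·1+0=3
a_2=2:  p_2=2·58+19=135,  q_2=2·3+1=7
a_3=12:  p_3=12·135+58=1678,  q_3=12·7+3=87
a_4=2:  p_4=2·1678+135=3491,  q_4=2·87+7=181
a_5=3:  p_5=3·3491+1678=12151,  q_5=3·181+87=630
fundamental: x₁=12151, y₁=630  (since 147646801 − 372·396900 = 1)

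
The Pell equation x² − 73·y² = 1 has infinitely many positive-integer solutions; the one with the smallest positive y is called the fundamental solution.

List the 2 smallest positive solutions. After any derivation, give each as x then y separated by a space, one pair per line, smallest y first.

d=73: √d = [8; 1,1,5,5,1,1,16] (ℓ=7, odd), read p_13/q_13
i=0: a=8 ⇒ p=8, q=1
i=1: a=1 ⇒ p=9, q=1
i=2: a=1 ⇒ p=17, q=2
…
i=5: a=1 ⇒ p=581, q=68
…
i=7: a=16 ⇒ p=17669, q=2068
…
i=9: a=1 ⇒ p=36406, q=4261
i=10: a=5 ⇒ p=200767, q=23498
…
i=12: a=1 ⇒ p=1241008, q=145249
i=13: a=1 ⇒ p=2281249, q=267000
(x₁, y₁) = (2281249, 267000);  2281249² − 73·267000² = 1 ✓
(2281249+267000√73)^2 = 10408194000001 + 1218186966000√73

2281249 267000
10408194000001 1218186966000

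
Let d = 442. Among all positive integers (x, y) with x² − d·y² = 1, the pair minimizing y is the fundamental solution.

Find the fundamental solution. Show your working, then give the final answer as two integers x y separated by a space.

883 42

√442 = [21; 42, …], period ℓ=1 (odd) → k=1
a_0=21:  p_0=21·1+0=21,  q_0=21·0+1=1
a_1=42:  p_1=42·21+1=883,  q_1=42·1+0=42
→ (883, 42).  Check: 883²=779689, 442·42²=779688, difference 1.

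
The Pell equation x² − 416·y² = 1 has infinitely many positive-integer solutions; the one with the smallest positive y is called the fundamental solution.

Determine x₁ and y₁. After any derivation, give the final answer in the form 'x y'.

[20; 2,1,1,9,1,1,2,40] for √416; ℓ=8 ⇒ convergent index 7
a_0=20:  p_0=20·1+0=20,  q_0=20·0+1=1
a_1=2:  p_1=2·20+1=41,  q_1=2·1+0=2
a_2=1:  p_2=1·41+20=61,  q_2=1·2+1=3
a_3=1:  p_3=1·61+41=102,  q_3=1·3+2=5
a_4=9:  p_4=9·102+61=979,  q_4=9·5+3=48
a_5=1:  p_5=1·979+102=1081,  q_5=1·48+5=53
a_6=1:  p_6=1·1081+979=2060,  q_6=1·53+48=101
a_7=2:  p_7=2·2060+1081=5201,  q_7=2·101+53=255
→ (5201, 255).  Check: 5201²=27050401, 416·255²=27050400, difference 1.

5201 255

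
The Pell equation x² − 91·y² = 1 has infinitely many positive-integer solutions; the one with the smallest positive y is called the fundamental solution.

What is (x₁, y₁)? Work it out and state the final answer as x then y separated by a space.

d=91: √d = [9; 1,1,5,1,5,1,1,18] (ℓ=8, even), read p_7/q_7
i=0: a=9 ⇒ p=9, q=1
i=1: a=1 ⇒ p=10, q=1
i=2: a=1 ⇒ p=19, q=2
i=3: a=5 ⇒ p=105, q=11
i=4: a=1 ⇒ p=124, q=13
i=5: a=5 ⇒ p=725, q=76
i=6: a=1 ⇒ p=849, q=89
i=7: a=1 ⇒ p=1574, q=165
(x₁, y₁) = (1574, 165);  1574² − 91·165² = 1 ✓

1574 165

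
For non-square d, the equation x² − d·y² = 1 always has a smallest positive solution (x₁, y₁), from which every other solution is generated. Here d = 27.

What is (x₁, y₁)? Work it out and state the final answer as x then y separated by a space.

√27 = [5; 5,10, …], period ℓ=2 (even) → k=1
a_0=5:  p_0=5·1+0=5,  q_0=5·0+1=1
a_1=5:  p_1=5·5+1=26,  q_1=5·1+0=5
→ (26, 5).  Check: 26²=676, 27·5²=675, difference 1.

26 5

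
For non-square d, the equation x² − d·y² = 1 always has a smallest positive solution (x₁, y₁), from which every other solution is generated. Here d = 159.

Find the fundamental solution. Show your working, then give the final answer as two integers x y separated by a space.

1324 105

d=159: √d = [12; 1,1,1,1,3,1,1,1,1,24] (ℓ=10, even), read p_9/q_9
k=0  a_k=12  p_k/q_k = 12/1
k=1  a_k=1  p_k/q_k = 13/1
k=2  a_k=1  p_k/q_k = 25/2
k=3  a_k=1  p_k/q_k = 38/3
k=4  a_k=1  p_k/q_k = 63/5
k=5  a_k=3  p_k/q_k = 227/18
k=6  a_k=1  p_k/q_k = 290/23
k=7  a_k=1  p_k/q_k = 517/41
k=8  a_k=1  p_k/q_k = 807/64
k=9  a_k=1  p_k/q_k = 1324/105
→ (1324, 105).  Check: 1324²=1752976, 159·105²=1752975, difference 1.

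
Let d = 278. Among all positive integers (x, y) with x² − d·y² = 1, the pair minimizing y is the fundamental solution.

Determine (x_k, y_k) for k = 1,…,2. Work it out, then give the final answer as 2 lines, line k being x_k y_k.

2501 150
12510001 750300

d=278: √d = [16; 1,2,16,2,1,32] (ℓ=6, even), read p_5/q_5
i=0: a=16 ⇒ p=16, q=1
i=1: a=1 ⇒ p=17, q=1
i=2: a=2 ⇒ p=50, q=3
i=3: a=16 ⇒ p=817, q=49
i=4: a=2 ⇒ p=1684, q=101
i=5: a=1 ⇒ p=2501, q=150
→ (2501, 150).  Check: 2501²=6255001, 278·150²=6255000, difference 1.
n=2: (2501,150)∘(2501,150) = (2501·2501+278·150·150, 2501·150+150·2501) = (12510001,750300)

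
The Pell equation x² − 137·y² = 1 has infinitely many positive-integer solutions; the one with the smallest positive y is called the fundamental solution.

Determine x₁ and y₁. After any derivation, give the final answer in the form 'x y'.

6083073 519712

d=137: √d = [11; 1,2,2,1,1,2,2,1,22] (ℓ=9, odd), read p_17/q_17
a_0=11:  p_0=11·1+0=11,  q_0=11·0+1=1
…
a_2=2:  p_2=2·12+11=35,  q_2=2·1+1=3
a_3=2:  p_3=2·35+12=82,  q_3=2·3+1=7
a_4=1:  p_4=1·82+35=117,  q_4=1·7+3=10
a_5=1:  p_5=1·117+82=199,  q_5=1·10+7=17
a_6=2:  p_6=2·199+117=515,  q_6=2·17+10=44
…
a_9=22:  p_9=22·1744+1229=39597,  q_9=22·149+105=3383
a_10=1:  p_10=1·39597+1744=41341,  q_10=1·3383+149=3532
a_11=2:  p_11=2·41341+39597=122279,  q_11=2·3532+3383=10447
…
a_13=1:  p_13=1·285899+122279=408178,  q_13=1·24426+10447=34873
a_14=1:  p_14=1·408178+285899=694077,  q_14=1·34873+24426=59299
a_15=2:  p_15=2·694077+408178=1796332,  q_15=2·59299+34873=153471
a_16=2:  p_16=2·1796332+694077=4286741,  q_16=2·153471+59299=366241
a_17=1:  p_17=1·4286741+1796332=6083073,  q_17=1·366241+153471=519712
→ (6083073, 519712).  Check: 6083073²=37003777123329, 137·519712²=37003777123328, difference 1.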